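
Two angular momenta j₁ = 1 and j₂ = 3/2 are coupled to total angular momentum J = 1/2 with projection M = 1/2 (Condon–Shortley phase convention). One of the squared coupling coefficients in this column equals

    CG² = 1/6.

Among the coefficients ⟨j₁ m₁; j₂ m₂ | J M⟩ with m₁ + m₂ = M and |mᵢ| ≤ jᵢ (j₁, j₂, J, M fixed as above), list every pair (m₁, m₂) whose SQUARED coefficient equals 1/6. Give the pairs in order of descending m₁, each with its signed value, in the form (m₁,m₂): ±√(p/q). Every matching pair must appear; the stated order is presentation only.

(1,-1/2): +√(1/6)

Admissible pairs with m₁+m₂ = M = 1/2: (-1,3/2), (0,1/2), (1,-1/2)
  (m₁,m₂)=(1,-1/2): CG² = 1/6, CG = +√(1/6)   ← matches the target
  (m₁,m₂)=(0,1/2): CG² = 1/3, CG = −√(1/3)
  (m₁,m₂)=(-1,3/2): CG² = 1/2, CG = +√(1/2)
Pairs with CG² = 1/6: (1,-1/2): +√(1/6)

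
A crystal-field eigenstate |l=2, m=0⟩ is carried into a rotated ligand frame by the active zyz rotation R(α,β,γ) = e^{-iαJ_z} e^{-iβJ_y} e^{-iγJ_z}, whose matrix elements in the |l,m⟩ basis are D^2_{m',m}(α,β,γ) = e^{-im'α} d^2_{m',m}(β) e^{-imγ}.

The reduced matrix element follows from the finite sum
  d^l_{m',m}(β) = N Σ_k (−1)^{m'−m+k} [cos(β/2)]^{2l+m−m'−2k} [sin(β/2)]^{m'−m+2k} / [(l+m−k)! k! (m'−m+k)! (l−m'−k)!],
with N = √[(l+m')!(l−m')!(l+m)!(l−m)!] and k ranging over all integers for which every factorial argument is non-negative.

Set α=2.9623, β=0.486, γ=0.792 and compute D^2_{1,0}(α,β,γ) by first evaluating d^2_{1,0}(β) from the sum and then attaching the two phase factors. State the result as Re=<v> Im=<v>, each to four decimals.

Re=0.4977 Im=0.0902

Split into d^2_{1,0}(β=0.4860) × two z-phases.
With c≡cos(β/2)=0.970620 and s≡sin(β/2)=0.240616, N=[6·1·2·2]^{1/2}=4.898979
k: max(0,(0)−(1))=0 … min(2+(0),2−(1))=1
  k=0: (−1)^1·4.8990/(2)·0.9706^3·0.2406^1 = -0.538949
  k=1: (−1)^2·4.8990/(2)·0.9706^1·0.2406^3 = +0.033120
d^2_{1,0}(0.4860) = -0.538949 +0.033120 = -0.505829
D = (-0.983970-0.178334i)·(-0.505829)·(+1.000000+0.000000i) = +0.497720+0.090206i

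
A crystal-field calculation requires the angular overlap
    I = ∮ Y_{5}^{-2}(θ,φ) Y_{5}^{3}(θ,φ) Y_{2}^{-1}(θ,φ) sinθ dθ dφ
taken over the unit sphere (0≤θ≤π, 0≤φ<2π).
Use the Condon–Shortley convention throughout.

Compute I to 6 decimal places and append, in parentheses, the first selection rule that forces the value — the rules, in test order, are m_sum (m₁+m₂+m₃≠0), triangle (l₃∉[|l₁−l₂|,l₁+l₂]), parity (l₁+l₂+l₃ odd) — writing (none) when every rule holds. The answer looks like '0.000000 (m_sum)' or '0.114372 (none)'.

-0.161739 (none)

Checks pass: Σm=0; 12 even; l₃=2∈[0,10].
(2·5+1)(2·5+1)(2·2+1) = 605
Δ: 8! 2! 2! / 13! → 1/38610
sum: t=3:−1/2880 t=4:+1/576 t=5:−1/2880 = 1/960
3j²(5 5 2; 0 0 0) = Δ·Π!·Σ² = 10/429  (sign +1)
sum: t=6:+1/2880 t=7:−1/10080 = 1/4032
3j²(5 5 2; -2 3 -1) = Δ·Π!·Σ² = 10/429  (sign -1)
combine: 4πI² = 605·10/429·10/429 = 500/1521
take √, sign -1: I = -0.16173926
No selection rule forces the value: the integral is nonzero (none).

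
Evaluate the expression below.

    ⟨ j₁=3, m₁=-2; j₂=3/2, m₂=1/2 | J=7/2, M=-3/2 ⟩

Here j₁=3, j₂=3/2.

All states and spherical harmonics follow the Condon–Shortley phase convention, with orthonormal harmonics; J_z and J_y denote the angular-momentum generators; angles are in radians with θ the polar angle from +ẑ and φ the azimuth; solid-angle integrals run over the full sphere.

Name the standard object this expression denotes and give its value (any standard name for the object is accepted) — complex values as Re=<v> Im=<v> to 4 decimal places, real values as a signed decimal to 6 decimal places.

This is a Clebsch–Gordan (vector-coupling) coefficient.
j₁+j₂−J=1  J+j₁−j₂=5  J−j₁+j₂=2  j₁+j₂+J+1=9
(j₁±m₁, j₂±m₂, J±M) = (1,5,2,1,2,5)
P² = 6400/21
sum k=0..1:
  [0] +1/240 = 1/240
  [1] −1/24 = -1/24
S = -3/80
C² = P²·S² = 3/7 ; C = -0.654654

Clebsch–Gordan coefficient, −√(3/7) ≈ -0.654654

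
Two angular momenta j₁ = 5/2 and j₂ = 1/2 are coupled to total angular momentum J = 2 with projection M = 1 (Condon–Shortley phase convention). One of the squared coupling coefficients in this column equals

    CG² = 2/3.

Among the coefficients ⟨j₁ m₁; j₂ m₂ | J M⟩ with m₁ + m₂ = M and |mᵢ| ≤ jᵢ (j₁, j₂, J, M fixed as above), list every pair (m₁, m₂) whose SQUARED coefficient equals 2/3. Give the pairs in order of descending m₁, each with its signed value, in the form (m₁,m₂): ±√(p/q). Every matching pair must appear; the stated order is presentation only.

(3/2,-1/2): +√(2/3)

Admissible pairs with m₁+m₂ = M = 1: (1/2,1/2), (3/2,-1/2)
  (m₁,m₂)=(3/2,-1/2): CG² = 2/3, CG = +√(2/3)   ← matches the target
  (m₁,m₂)=(1/2,1/2): CG² = 1/3, CG = −√(1/3)
Pairs with CG² = 2/3: (3/2,-1/2): +√(2/3)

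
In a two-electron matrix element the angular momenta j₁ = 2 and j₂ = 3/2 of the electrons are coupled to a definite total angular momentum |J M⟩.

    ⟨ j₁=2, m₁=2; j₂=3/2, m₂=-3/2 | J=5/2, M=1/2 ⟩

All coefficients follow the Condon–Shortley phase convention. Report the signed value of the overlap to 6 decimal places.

+0.414039

√[6·1!3!2!/7! · 4!0!0!3!3!2!] = √(864/35)
  +(−1)^0/∏(0,1,0,0,3,2)! = 1/12  (running 1/12)
⟨..|..⟩ = √(864/35)·(1/12) = +0.414039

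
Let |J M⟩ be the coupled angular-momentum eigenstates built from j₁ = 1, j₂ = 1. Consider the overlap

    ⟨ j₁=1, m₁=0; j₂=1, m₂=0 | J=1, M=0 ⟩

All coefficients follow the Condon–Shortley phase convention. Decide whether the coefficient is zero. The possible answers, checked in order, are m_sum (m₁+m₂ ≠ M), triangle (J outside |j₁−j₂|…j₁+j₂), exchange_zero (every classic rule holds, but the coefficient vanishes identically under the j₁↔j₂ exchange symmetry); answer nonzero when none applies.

exchange_zero

m-sum: m₁+m₂ = 0+0 = 0, M = 0  ✓
triangle: |j₁−j₂| = 0 ≤ J = 1 ≤ j₁+j₂ = 2  ✓
exchange: j₁=j₂ and m₁=m₂, and (−1)^(j₁+j₂−J) = (−1)^1 = −1 forces ⟨j₁m₁;j₂m₂|JM⟩ = −⟨j₂m₂;j₁m₁|JM⟩ = −⟨j₁m₁;j₂m₂|JM⟩ ⇒ the coefficient vanishes identically
Racah sum check: Σ_k collapses to 0 ⇒ CG = 0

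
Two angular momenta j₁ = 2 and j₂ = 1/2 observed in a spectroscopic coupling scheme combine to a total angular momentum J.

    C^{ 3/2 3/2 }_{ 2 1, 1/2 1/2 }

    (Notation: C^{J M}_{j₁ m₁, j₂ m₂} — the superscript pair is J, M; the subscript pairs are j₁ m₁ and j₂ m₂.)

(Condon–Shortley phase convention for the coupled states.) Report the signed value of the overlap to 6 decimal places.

-0.447214  (= −√(1/5))

triangle: 1!·3!·0!/5! = 6/120
(j±m)!: 3!·1!·1!·0!·3!·0! = 36
prefactor² = (2J+1)·Δ·N² = 36/5
  k=1: −1/(1!·0!·0!·0!·3!·0!) = -1/6
Σ = -1/6  ⇒  CG² = 36/5·(-1/6)² = 1/5
CG = −√(1/5) = -0.447214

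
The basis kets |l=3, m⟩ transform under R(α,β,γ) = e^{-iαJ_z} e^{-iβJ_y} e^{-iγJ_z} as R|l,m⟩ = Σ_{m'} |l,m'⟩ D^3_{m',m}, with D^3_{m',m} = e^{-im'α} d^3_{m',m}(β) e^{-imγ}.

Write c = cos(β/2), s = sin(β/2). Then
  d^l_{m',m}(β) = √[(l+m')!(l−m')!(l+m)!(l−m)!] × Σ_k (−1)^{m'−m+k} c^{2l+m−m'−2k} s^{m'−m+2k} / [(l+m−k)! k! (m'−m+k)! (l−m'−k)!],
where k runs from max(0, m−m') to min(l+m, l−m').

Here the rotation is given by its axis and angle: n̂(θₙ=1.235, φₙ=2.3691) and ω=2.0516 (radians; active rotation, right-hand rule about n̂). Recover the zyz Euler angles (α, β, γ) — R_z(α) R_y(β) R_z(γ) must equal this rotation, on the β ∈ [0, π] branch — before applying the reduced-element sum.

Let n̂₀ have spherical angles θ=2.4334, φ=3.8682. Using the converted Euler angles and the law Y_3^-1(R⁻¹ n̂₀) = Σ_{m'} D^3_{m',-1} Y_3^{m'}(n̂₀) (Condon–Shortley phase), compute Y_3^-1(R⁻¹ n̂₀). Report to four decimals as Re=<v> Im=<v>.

Axis–angle → zyz. n̂ = (sinθₙcosφₙ, sinθₙsinφₙ, cosθₙ) = (-0.676174, +0.658942, +0.329521), ω = 2.0516.
R = I cosω + sinω [n̂]ₓ + (1−cosω) n̂n̂ᵀ gives
  R = [+0.206175, -0.943788, +0.258371; -0.359466, +0.172529, +0.917070; -0.910097, -0.281953, -0.303688]
β = atan2(√(R₁₃²+R₂₃²), R₃₃) = 1.879358; α = atan2(R₂₃, R₁₃) mod 2π = 1.296179; γ = atan2(R₃₂, −R₃₁) mod 2π = 5.982757
Need the full column D^3_{m',-1} for m'=−3..3 at α=1.2962, β=1.8794, γ=5.9828.
cos(β/2)=0.590047, sin(β/2)=0.807369
d^3_{-3,-1}: single k=2 term ⇒ +0.306011;  D = -0.276008-0.132144i
d^3_{-2,-1}: k∈[1..2] ⇒ +0.182602 -0.683764 = -0.501162;  D = +0.330886-0.376401i
d^3_{-1,-1}: k∈[0..2] ⇒ +0.042201 -0.632093 +0.887590 = +0.297698;  D = +0.161910+0.249819i
d^3_{0,-1}: k∈[0..2] ⇒ -0.200031 +1.123539 -0.701192 = +0.222316;  D = +0.212358-0.065790i
d^3_{1,-1}: k∈[0..2] ⇒ +0.474070 -1.183454 +0.276969 = -0.432415;  D = +0.011160+0.432271i
d^3_{2,-1}: k∈[0..1] ⇒ -0.683764 +0.640098 = -0.043666;  D = +0.042321+0.010753i
d^3_{3,-1}: single k=0 term ⇒ +0.572937;  D = -0.286381+0.496228i
Y_3^{m'}(θ=2.4334,φ=3.8682) and Σ D·Y over m':
  (-0.2760-0.1321i)·(+0.0657+0.0942i)  (+0.3309-0.3764i)·(-0.0385+0.3262i)  (+0.1619+0.2498i)·(-0.2961+0.2632i)  (+0.2124-0.0658i)·(+0.0327+0.0000i)  (+0.0112+0.4323i)·(+0.2961+0.2632i)  (+0.0423+0.0108i)·(-0.0385-0.3262i)  (-0.2864+0.4962i)·(-0.0657+0.0942i)
Y_3^-1(R⁻¹ n̂) = -0.138909+0.111381i

Re=-0.1389 Im=0.1114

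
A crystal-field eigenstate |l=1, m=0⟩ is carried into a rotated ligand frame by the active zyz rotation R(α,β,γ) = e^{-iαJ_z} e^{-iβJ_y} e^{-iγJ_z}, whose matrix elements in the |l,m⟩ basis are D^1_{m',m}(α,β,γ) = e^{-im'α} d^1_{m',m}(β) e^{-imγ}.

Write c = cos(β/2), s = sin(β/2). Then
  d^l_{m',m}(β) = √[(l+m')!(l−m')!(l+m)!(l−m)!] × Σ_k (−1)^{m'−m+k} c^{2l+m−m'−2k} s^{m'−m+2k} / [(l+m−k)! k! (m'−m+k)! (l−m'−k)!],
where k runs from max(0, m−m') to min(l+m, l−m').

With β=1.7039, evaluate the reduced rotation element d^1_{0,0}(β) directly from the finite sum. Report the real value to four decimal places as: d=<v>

d=-0.1327

d^1_{0,0}(β=1.7039) via the finite sum:
With c≡cos(β/2)=0.658517 and s≡sin(β/2)=0.752566, N=[1·1·1·1]^{1/2}=1.000000
The bounds max(0,m−m')=0 and min(l+m,l−m')=1 give 2 terms
  k=0: (−1)^0·1.0000/(1)·0.6585^2·0.7526^0 = +0.433645
  k=1: (−1)^1·1.0000/(1)·0.6585^0·0.7526^2 = -0.566355
d^1_{0,0}(1.7039) = +0.433645 -0.566355 = -0.132711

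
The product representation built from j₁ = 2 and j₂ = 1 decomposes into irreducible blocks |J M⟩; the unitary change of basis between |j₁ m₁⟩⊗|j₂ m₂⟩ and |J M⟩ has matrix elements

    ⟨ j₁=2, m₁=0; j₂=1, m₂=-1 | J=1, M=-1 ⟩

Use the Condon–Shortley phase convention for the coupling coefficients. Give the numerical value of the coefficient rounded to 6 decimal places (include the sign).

j₁+j₂−J=2  J+j₁−j₂=2  J−j₁+j₂=0  j₁+j₂+J+1=5
(j₁±m₁, j₂±m₂, J±M) = (2,2,0,2,0,2)
P² = 8/5
sum k=0..0:
  [0] +1/4 = 1/4
S = 1/4
C² = P²·S² = 1/10 ; C = +0.316228

+√(1/10) = +0.316228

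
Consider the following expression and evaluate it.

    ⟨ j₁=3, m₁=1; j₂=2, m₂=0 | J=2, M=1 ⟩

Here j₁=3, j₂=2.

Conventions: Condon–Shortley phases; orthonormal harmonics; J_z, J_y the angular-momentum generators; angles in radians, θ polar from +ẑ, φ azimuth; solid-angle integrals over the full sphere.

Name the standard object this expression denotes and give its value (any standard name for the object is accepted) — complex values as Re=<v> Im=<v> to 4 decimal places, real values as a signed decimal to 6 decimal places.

This is a Clebsch–Gordan (vector-coupling) coefficient.
triangle: 3!·3!·1!/8! = 36/40320
(j±m)!: 4!·2!·2!·2!·3!·1! = 1152
prefactor² = (2J+1)·Δ·N² = 36/7
  k=1: −1/(1!·2!·1!·1!·2!·0!) = -1/4
  k=2: +1/(2!·1!·0!·0!·3!·1!) = 1/12
Σ = -1/6  ⇒  CG² = 36/7·(-1/6)² = 1/7
CG = −√(1/7) = -0.377964

Clebsch–Gordan coefficient, −√(1/7) ≈ -0.377964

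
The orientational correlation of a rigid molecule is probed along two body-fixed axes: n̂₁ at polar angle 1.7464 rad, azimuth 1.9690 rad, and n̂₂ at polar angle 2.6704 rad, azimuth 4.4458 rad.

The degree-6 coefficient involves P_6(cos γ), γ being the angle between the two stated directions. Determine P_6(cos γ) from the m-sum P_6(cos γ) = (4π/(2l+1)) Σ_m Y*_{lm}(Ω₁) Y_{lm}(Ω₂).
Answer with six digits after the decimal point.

-0.088392

Summing Y*_{l m}(θ₁,φ₁)·Y_{l m}(θ₂,φ₂) over m ∈ [−6, 6]; prefactor 4π/(2·6+1) = 0.966644:
  [-6]  conj(Y_{6,-6})(Ω₁) = (0.321368, -0.300812) ; Y_{6,-6}(Ω₂) = (0.000121, -0.004226) ; Δ = (-0.001232, -0.001395)
  [-5]  conj(Y_{6,-5})(Ω₁) = (0.247018, 0.110377) ; Y_{6,-5}(Ω₂) = (0.027934, -0.006772) ; Δ = (0.007648, 0.001410)
  [-4]  conj(Y_{6,-4})(Ω₁) = (0.004904, -0.222699) ; Y_{6,-4}(Ω₂) = (0.056627, 0.102570) ; Δ = (0.023120, -0.012108)
  [-3]  conj(Y_{6,-3})(Ω₁) = (0.269180, -0.106325) ; Y_{6,-3}(Ω₂) = (-0.223249, 0.216924) ; Δ = (-0.037030, 0.082129)
  [-2]  conj(Y_{6,-2})(Ω₁) = (-0.106285, -0.108652) ; Y_{6,-2}(Ω₂) = (-0.434077, -0.256190) ; Δ = (0.018301, 0.074392)
  [-1]  conj(Y_{6,-1})(Ω₁) = (0.113081, -0.268806) ; Y_{6,-1}(Ω₂) = (0.087044, -0.318738) ; Δ = (-0.075836, -0.059441)
  [+0]  conj(Y_{6,0})(Ω₁) = (-0.132361, -0.000000) ; Y_{6,0}(Ω₂) = (-0.291749, 0.000000) ; Δ = (0.038616, 0.000000)
  [+1]  conj(Y_{6,1})(Ω₁) = (-0.113081, -0.268806) ; Y_{6,1}(Ω₂) = (-0.087044, -0.318738) ; Δ = (-0.075836, 0.059441)
  [+2]  conj(Y_{6,2})(Ω₁) = (-0.106285, 0.108652) ; Y_{6,2}(Ω₂) = (-0.434077, 0.256190) ; Δ = (0.018301, -0.074392)
  [+3]  conj(Y_{6,3})(Ω₁) = (-0.269180, -0.106325) ; Y_{6,3}(Ω₂) = (0.223249, 0.216924) ; Δ = (-0.037030, -0.082129)
  [+4]  conj(Y_{6,4})(Ω₁) = (0.004904, 0.222699) ; Y_{6,4}(Ω₂) = (0.056627, -0.102570) ; Δ = (0.023120, 0.012108)
  [+5]  conj(Y_{6,5})(Ω₁) = (-0.247018, 0.110377) ; Y_{6,5}(Ω₂) = (-0.027934, -0.006772) ; Δ = (0.007648, -0.001410)
  [+6]  conj(Y_{6,6})(Ω₁) = (0.321368, 0.300812) ; Y_{6,6}(Ω₂) = (0.000121, 0.004226) ; Δ = (-0.001232, 0.001395)
Total Σ_m = (-0.091442, 0.000000). Multiply by 0.966644: (-0.088392, 0.000000). P_6(cos γ) = -0.088392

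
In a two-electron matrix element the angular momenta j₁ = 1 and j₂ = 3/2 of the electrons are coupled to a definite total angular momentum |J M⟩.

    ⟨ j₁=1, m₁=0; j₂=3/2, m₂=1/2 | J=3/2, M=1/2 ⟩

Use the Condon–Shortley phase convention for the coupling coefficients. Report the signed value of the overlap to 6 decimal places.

-0.258199

triangle: 1!·1!·2!/5! = 2/120
(j±m)!: 1!·1!·2!·1!·2!·1! = 4
prefactor² = (2J+1)·Δ·N² = 4/15
  k=0: +1/(0!·1!·1!·2!·0!·0!) = 1/2
  k=1: −1/(1!·0!·0!·1!·1!·1!) = -1
Σ = -1/2  ⇒  CG² = 4/15·(-1/2)² = 1/15
CG = −√(1/15) = -0.258199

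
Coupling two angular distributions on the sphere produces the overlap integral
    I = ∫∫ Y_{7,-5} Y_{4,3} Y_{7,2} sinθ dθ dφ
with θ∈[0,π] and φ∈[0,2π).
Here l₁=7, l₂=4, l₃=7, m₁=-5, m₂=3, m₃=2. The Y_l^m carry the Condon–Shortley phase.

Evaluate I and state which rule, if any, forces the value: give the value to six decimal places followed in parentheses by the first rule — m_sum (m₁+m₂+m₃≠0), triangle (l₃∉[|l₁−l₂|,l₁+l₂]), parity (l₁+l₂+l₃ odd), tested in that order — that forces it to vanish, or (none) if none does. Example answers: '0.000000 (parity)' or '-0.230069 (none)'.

0.160152 (none)

Rules hold: Σm=0, L=18 even, 3≤7≤11.
N = 15·9·15 = 2025
Δ = 4!·10!·4!/19! = 1/58198140
Racah Σ t=0..4: t=0:+1/17418240 t=1:−1/622080 t=2:+1/230400 t=3:−1/622080 t=4:+1/17418240 = 1/806400
⇒ 3j(7 4 7; 0 0 0)² = 2268/230945, sgn -1
Racah Σ t=3..4: t=3:−1/52254720 t=4:+1/11612160 = 1/14929920
⇒ 3j(7 4 7; -5 3 2)² = 1225/75582, sgn -1
4πI² = N·(3j₀)²·(3jₘ)² = 62511750/193947611
I = +1·√(0.322313/4π) = 0.16015248
No selection rule forces the value: the integral is nonzero (none).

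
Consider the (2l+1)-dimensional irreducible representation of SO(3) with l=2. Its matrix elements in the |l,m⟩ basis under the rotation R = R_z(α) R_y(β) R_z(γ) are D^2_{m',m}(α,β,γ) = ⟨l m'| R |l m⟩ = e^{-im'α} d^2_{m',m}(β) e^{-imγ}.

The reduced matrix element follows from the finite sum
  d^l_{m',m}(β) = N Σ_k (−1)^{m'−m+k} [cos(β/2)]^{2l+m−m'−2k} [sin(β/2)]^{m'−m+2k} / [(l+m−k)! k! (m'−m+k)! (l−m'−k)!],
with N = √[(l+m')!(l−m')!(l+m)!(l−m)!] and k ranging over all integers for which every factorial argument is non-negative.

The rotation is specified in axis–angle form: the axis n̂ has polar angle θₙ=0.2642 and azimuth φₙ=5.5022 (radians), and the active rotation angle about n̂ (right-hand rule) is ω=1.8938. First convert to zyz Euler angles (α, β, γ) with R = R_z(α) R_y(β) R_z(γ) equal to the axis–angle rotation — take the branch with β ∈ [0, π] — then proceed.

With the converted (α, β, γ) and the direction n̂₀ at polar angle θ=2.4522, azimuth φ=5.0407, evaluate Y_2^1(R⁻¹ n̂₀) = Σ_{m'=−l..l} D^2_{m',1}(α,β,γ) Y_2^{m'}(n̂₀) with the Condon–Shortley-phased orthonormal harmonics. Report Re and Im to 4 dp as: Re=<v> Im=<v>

Axis–angle → zyz. n̂ = (sinθₙcosφₙ, sinθₙsinφₙ, cosθₙ) = (+0.185465, -0.183835, +0.965302), ω = 1.8938.
R = I cosω + sinω [n̂]ₓ + (1−cosω) n̂n̂ᵀ gives
  R = [-0.272101, -0.960300, +0.061528; +0.870465, -0.272894, -0.409658; +0.410185, -0.057910, +0.910162]
β = atan2(√(R₁₃²+R₂₃²), R₃₃) = 0.427121; α = atan2(R₂₃, R₁₃) mod 2π = 4.861468; γ = atan2(R₃₂, −R₃₁) mod 2π = 3.281846
Need the full column D^2_{m',1} for m'=−2..2 at α=4.8615, β=0.4271, γ=3.2818.
cos(β/2)=0.977282, sin(β/2)=0.211941
d^2_{-2,1}: single k=3 term ⇒ +0.018608;  D = +0.018376+0.002926i
d^2_{-1,1}: k∈[2..3] ⇒ +0.128704 -0.002018 = +0.126686;  D = -0.001118+0.126681i
d^2_{0,1}: k∈[1..2] ⇒ +0.484564 -0.022790 = +0.461774;  D = -0.457240+0.064553i
d^2_{1,1}: k∈[0..1] ⇒ +0.912180 -0.128704 = +0.783476;  D = -0.223536-0.750910i
d^2_{2,1}: single k=0 term ⇒ -0.395645;  D = -0.358227+0.167952i
Y_2^{m'}(θ=2.4522,φ=5.0407) and Σ D·Y over m':
  (+0.0184+0.0029i)·(-0.1238+0.0954i)  (-0.0011+0.1267i)·(-0.1223-0.3589i)  (-0.4572+0.0646i)·(+0.2480+0.0000i)  (-0.2235-0.7509i)·(+0.1223-0.3589i)  (-0.3582+0.1680i)·(-0.1238-0.0954i)
Y_2^1(R⁻¹ n̂) = -0.306817+0.004121i

Re=-0.3068 Im=0.0041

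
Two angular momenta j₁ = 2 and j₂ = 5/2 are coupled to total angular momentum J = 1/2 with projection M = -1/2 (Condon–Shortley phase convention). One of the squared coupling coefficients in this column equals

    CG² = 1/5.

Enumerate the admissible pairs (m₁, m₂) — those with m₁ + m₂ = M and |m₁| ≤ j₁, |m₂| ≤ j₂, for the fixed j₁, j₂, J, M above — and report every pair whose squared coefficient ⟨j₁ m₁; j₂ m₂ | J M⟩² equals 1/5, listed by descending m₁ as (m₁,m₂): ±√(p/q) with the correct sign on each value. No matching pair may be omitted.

(0,-1/2): +√(1/5)

Admissible pairs with m₁+m₂ = M = -1/2: (-2,3/2), (-1,1/2), (0,-1/2), (1,-3/2), (2,-5/2)
  (m₁,m₂)=(2,-5/2): CG² = 1/3, CG = +√(1/3)
  (m₁,m₂)=(1,-3/2): CG² = 4/15, CG = −√(4/15)
  (m₁,m₂)=(0,-1/2): CG² = 1/5, CG = +√(1/5)   ← matches the target
  (m₁,m₂)=(-1,1/2): CG² = 2/15, CG = −√(2/15)
  (m₁,m₂)=(-2,3/2): CG² = 1/15, CG = +√(1/15)
Pairs with CG² = 1/5: (0,-1/2): +√(1/5)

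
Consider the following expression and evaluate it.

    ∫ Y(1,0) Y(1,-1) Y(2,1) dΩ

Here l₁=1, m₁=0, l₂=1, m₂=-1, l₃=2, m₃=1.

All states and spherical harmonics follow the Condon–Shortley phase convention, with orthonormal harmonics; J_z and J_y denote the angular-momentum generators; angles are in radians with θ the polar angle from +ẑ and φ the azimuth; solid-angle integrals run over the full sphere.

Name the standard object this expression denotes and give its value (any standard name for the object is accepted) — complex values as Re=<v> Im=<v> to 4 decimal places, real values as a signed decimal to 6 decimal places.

This is a Gaunt coefficient — the integral of a triple product of spherical harmonics over the sphere.
Rules hold: Σm=0, L=4 even, 0≤2≤2.
N = 3·3·5 = 45
Δ = 0!·2!·2!/5! = 1/30
Racah Σ t=0..0: t=0:+1/1 = 1/1
⇒ 3j(1 1 2; 0 0 0)² = 2/15, sgn +1
Racah Σ t=0..0: t=0:+1/2 = 1/2
⇒ 3j(1 1 2; 0 -1 1)² = 1/10, sgn -1
4πI² = N·(3j₀)²·(3jₘ)² = 3/5
I = -1·√(0.6/4π) = -0.21850969

Gaunt coefficient, -0.218510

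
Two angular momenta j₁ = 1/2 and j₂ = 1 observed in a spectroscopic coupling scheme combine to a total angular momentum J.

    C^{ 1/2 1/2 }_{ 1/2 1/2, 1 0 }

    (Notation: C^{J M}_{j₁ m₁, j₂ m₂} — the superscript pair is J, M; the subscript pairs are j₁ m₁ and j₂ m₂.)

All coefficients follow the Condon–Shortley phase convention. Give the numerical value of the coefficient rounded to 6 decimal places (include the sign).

triangle: 1!*0!*1!/3! = 1/6
(j±m)!: 1!*0!*1!*1!*1!*0! = 1
prefactor² = (2J+1)*Δ*N² = 1/3
  k=0: +1/(0!*1!*0!*1!*0!*0!) = 1
Σ = 1  ⇒  CG² = 1/3*1² = 1/3
CG = +√(1/3) = +0.577350

+√(1/3) ≈ +0.577350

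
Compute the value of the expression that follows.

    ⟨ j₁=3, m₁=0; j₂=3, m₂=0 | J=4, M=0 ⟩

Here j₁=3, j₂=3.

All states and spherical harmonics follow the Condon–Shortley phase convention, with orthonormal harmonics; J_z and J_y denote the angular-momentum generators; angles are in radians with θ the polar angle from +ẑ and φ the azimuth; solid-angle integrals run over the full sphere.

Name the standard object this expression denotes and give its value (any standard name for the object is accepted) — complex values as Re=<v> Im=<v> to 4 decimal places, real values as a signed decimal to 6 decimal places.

This is a Clebsch–Gordan (vector-coupling) coefficient.
j₁+j₂−J=2  J+j₁−j₂=4  J−j₁+j₂=4  j₁+j₂+J+1=11
(j₁±m₁, j₂±m₂, J±M) = (3,3,3,3,4,4)
P² = 373248/1925
sum k=0..2:
  [0] +1/72 = 1/72
  [1] −1/16 = -1/16
  [2] +1/72 = 1/72
S = -5/144
C² = P²·S² = 18/77 ; C = -0.483494

Clebsch–Gordan coefficient, −√(18/77) ≈ -0.483494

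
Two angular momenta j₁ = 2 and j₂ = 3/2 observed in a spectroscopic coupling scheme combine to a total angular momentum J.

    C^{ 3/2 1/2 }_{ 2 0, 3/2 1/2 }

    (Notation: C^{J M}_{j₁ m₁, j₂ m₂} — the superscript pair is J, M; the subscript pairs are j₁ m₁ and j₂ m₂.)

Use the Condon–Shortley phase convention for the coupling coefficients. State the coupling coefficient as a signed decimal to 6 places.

−√(1/5) = -0.447214

j₁+j₂−J=2  J+j₁−j₂=2  J−j₁+j₂=1  j₁+j₂+J+1=6
(j₁±m₁, j₂±m₂, J±M) = (2,2,2,1,2,1)
P² = 16/45
sum k=1..2:
  [1] −1/1 = -1
  [2] +1/4 = 1/4
S = -3/4
C² = P²·S² = 1/5 ; C = -0.447214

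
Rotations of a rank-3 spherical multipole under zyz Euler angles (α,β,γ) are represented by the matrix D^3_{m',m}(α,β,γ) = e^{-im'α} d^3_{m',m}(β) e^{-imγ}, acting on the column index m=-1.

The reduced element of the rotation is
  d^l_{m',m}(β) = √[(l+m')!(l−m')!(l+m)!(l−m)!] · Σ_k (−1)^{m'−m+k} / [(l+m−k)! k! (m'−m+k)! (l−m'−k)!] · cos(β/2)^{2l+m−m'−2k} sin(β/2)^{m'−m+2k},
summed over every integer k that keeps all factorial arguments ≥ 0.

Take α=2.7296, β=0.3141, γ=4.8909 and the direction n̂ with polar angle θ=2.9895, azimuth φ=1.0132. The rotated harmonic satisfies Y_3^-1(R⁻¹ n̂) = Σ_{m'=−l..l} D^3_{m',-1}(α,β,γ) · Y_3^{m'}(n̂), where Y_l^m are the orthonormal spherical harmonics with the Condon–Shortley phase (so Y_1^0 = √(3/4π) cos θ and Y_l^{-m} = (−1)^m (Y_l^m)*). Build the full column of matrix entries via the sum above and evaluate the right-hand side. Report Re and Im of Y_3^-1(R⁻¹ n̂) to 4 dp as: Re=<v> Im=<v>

Need the full column D^3_{m',-1} for m'=−3..3 at α=2.7296, β=0.3141, γ=4.8909.
cos(β/2)=0.987693, sin(β/2)=0.156405
d^3_{-3,-1}: single k=2 term ⇒ +0.090165;  D = +0.078544+0.044278i
d^3_{-2,-1}: k∈[1..2] ⇒ +0.464902 -0.023316 = +0.441586;  D = -0.265648-0.352745i
d^3_{-1,-1}: k∈[0..2] ⇒ +0.928393 -0.186243 +0.003503 = +0.745652;  D = +0.172519+0.725420i
d^3_{0,-1}: k∈[0..2] ⇒ -0.509274 +0.038312 -0.000320 = -0.471283;  D = -0.083683+0.463794i
d^3_{1,-1}: k∈[0..2] ⇒ +0.139682 -0.004670 +0.000015 = +0.135027;  D = -0.075180+0.112161i
d^3_{2,-1}: k∈[0..1] ⇒ -0.023316 +0.000292 = -0.023023;  D = -0.019405+0.012391i
d^3_{3,-1}: single k=0 term ⇒ +0.002261;  D = -0.002233+0.000352i
Y_3^{m'}(θ=2.9895,φ=1.0132) and Σ D·Y over m':
  (+0.0785+0.0443i)·(-0.0014-0.0001i)  (-0.2656-0.3527i)·(+0.0102+0.0208i)  (+0.1725+0.7254i)·(+0.1007-0.1614i)  (-0.0837+0.4638i)·(-0.6954+0.0000i)  (-0.0752+0.1122i)·(-0.1007-0.1614i)  (-0.0194+0.0124i)·(+0.0102-0.0208i)  (-0.0022+0.0004i)·(+0.0014-0.0001i)
Y_3^-1(R⁻¹ n̂) = +0.222916-0.285177i

Re=0.2229 Im=-0.2852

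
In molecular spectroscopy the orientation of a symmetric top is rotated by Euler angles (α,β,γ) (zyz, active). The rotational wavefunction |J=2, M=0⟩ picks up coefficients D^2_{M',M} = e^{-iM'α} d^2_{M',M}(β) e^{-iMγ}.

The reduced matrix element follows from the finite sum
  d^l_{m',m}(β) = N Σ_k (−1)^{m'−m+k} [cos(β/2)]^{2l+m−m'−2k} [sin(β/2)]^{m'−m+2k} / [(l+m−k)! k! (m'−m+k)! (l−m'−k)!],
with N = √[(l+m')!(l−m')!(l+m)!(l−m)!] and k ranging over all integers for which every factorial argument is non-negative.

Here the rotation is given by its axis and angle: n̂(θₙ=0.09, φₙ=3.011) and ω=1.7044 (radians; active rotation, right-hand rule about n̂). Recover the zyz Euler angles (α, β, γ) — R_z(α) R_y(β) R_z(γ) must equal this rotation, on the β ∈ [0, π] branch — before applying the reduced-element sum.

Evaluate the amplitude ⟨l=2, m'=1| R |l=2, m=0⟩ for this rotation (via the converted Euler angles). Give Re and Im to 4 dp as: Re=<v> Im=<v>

Re=0.1080 Im=0.1232

Axis–angle → zyz. n̂ = (sinθₙcosφₙ, sinθₙsinφₙ, cosθₙ) = (-0.089113, +0.011704, +0.995953), ω = 1.7044.
R = I cosω + sinω [n̂]ₓ + (1−cosω) n̂n̂ᵀ gives
  R = [-0.124208, -0.988259, -0.088975; +0.985895, -0.133051, +0.101529; -0.112175, -0.075110, +0.990846]
β = atan2(√(R₁₃²+R₂₃²), R₃₃) = 0.135412; α = atan2(R₂₃, R₁₃) mod 2π = 2.290393; γ = atan2(R₃₂, −R₃₁) mod 2π = 5.693171
Split into d^2_{1,0}(β=0.1354) × two z-phases.
c=cos(0.135412/2)=0.997709, s=sin(0.135412/2)=0.067654; N=√[6·1·2·2]=4.898979
k∈{0,1} keeps every argument non-negative
  k=0: (−1)^1·4.8990/(2)·0.9977^3·0.0677^1 = -0.164582
  k=1: (−1)^2·4.8990/(2)·0.9977^1·0.0677^3 = +0.000757
d^2_{1,0}(0.1354) = -0.164582 +0.000757 = -0.163825
D = (-0.659082-0.752071i)·(-0.163825)·(+1.000000+0.000000i) = +0.107974+0.123208i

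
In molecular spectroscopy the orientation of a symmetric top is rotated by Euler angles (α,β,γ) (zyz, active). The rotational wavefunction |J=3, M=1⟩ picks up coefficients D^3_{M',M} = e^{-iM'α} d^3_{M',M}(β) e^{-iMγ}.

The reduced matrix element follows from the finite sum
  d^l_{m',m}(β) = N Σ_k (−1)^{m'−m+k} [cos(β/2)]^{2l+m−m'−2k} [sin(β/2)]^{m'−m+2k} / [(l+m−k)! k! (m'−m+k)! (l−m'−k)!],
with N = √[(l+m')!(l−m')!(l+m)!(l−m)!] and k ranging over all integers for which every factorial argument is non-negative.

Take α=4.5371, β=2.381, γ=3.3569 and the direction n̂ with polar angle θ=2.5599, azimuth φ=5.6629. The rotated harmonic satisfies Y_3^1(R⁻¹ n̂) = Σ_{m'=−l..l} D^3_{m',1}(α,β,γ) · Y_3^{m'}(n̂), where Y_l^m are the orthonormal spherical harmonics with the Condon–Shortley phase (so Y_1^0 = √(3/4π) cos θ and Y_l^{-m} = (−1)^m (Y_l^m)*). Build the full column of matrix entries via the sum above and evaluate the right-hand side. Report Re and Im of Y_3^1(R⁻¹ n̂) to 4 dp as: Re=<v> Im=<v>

Need the full column D^3_{m',1} for m'=−3..3 at α=4.5371, β=2.3810, γ=3.3569.
cos(β/2)=0.371196, sin(β/2)=0.928555
d^3_{-3,1}: single k=4 term ⇒ +0.396717;  D = -0.267846-0.292649i
d^3_{-2,1}: k∈[3..4] ⇒ +0.258977 -0.810290 = -0.551313;  D = -0.465371+0.295594i
d^3_{-1,1}: k∈[2..4] ⇒ +0.098215 -0.819456 +0.640981 = -0.080260;  D = -0.030558-0.074215i
d^3_{0,1}: k∈[1..3] ⇒ +0.022668 -0.425542 +0.887628 = +0.484753;  D = -0.473561+0.103566i
d^3_{1,1}: k∈[0..2] ⇒ +0.002616 -0.130953 +0.614592 = +0.486255;  D = -0.019454-0.485865i
d^3_{2,1}: k∈[0..1] ⇒ -0.020693 +0.258977 = +0.238284;  D = +0.236107+0.032135i
d^3_{3,1}: single k=0 term ⇒ +0.063397;  D = -0.019374+0.060365i
Y_3^{m'}(θ=2.5599,φ=5.6629) and Σ D·Y over m':
  (-0.2678-0.2926i)·(-0.0198+0.0663i)  (-0.4654+0.2956i)·(-0.0836-0.2439i)  (-0.0306-0.0742i)·(+0.3599+0.2571i)  (-0.4736+0.1036i)·(-0.1530+0.0000i)  (-0.0195-0.4859i)·(-0.3599+0.2571i)  (+0.2361+0.0321i)·(-0.0836+0.2439i)  (-0.0194+0.0604i)·(+0.0198+0.0663i)
Y_3^1(R⁻¹ n̂) = +0.316148+0.251042i

Re=0.3161 Im=0.2510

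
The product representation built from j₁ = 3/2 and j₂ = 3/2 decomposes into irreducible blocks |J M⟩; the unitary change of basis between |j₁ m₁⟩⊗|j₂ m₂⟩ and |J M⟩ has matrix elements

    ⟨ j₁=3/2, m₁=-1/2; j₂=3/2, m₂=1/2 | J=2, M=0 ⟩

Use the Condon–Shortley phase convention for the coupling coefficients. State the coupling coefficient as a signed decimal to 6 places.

-0.500000

j₁+j₂−J=1  J+j₁−j₂=2  J−j₁+j₂=2  j₁+j₂+J+1=6
(j₁±m₁, j₂±m₂, J±M) = (1,2,2,1,2,2)
P² = 4/9
sum k=0..1:
  [0] +1/4 = 1/4
  [1] −1/1 = -1
S = -3/4
C² = P²·S² = 1/4 ; C = -0.500000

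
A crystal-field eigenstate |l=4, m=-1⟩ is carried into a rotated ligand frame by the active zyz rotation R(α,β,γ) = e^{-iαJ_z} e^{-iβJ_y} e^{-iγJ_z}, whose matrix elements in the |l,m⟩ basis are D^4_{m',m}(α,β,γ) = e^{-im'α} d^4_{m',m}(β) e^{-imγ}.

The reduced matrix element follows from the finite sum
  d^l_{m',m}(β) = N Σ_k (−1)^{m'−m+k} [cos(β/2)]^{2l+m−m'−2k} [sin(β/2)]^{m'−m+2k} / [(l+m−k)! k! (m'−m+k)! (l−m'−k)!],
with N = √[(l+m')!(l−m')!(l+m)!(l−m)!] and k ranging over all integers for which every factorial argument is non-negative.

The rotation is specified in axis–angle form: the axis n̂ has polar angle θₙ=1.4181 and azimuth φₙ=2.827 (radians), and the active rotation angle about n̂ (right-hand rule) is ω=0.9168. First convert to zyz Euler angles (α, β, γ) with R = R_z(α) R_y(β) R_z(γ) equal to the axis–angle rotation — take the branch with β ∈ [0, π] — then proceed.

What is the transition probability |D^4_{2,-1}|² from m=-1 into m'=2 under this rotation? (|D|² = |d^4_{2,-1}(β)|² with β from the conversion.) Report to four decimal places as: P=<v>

P=0.2122

Axis–angle → zyz. n̂ = (sinθₙcosφₙ, sinθₙsinφₙ, cosθₙ) = (-0.939858, +0.305829, +0.152104), ω = 0.9168.
R = I cosω + sinω [n̂]ₓ + (1−cosω) n̂n̂ᵀ gives
  R = [+0.954309, -0.233289, +0.186737; +0.008148, +0.644993, +0.764145; -0.298711, -0.727709, +0.617424]
β = atan2(√(R₁₃²+R₂₃²), R₃₃) = 0.905333; α = atan2(R₂₃, R₁₃) mod 2π = 1.331120; γ = atan2(R₃₂, −R₃₁) mod 2π = 5.101898
Split into d^4_{2,-1}(β=0.9053) × two z-phases.
With c≡cos(β/2)=0.899284 and s≡sin(β/2)=0.437365, N=[720·2·6·120]^{1/2}=1018.233765
The bounds max(0,m−m')=0 and min(l+m,l−m')=2 give 3 terms
  k=0: (−1)^3·1018.2338/(72)·0.8993^5·0.4374^3 = -0.695876
  k=1: (−1)^4·1018.2338/(48)·0.8993^3·0.4374^5 = +0.246898
  k=2: (−1)^5·1018.2338/(240)·0.8993^1·0.4374^7 = -0.011680
d^4_{2,-1}(0.9053) = -0.695876 +0.246898 -0.011680 = -0.460658
|D^4_{2,-1}|² = |d^4_{2,-1}(β)|² = (-0.460658)² = 0.212206 (the z-rotation phases have unit modulus)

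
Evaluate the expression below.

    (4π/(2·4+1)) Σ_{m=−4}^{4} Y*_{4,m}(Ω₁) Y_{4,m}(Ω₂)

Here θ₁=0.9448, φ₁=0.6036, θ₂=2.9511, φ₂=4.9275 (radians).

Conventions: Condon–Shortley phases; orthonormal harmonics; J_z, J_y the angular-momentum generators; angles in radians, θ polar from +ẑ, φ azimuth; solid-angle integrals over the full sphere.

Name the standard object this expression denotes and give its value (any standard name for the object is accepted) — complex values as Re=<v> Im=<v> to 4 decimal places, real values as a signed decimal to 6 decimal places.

This sum is the spherical-harmonic addition theorem: it equals the Legendre polynomial P_l(cos γ) of the angle γ between the two directions.
Summing Y*_{l m}(θ₁,φ₁)·Y_{l m}(θ₂,φ₂) over m ∈ [−4, 4]; prefactor 4π/(2·4+1) = 1.396263:
  term(m=-4) = +0.000002+0.000109i   from Y*(Ω₁)=-0.142576+0.126875i, Y(Ω₂)=+0.000371-0.000431i
  term(m=-3) = -0.002992+0.001284i   from Y*(Ω₁)=-0.092773+0.379100i, Y(Ω₂)=+0.005018+0.006665i
  term(m=-2) = -0.015153-0.014900i   from Y*(Ω₁)=+0.109614+0.288068i, Y(Ω₂)=-0.062665+0.028756i
  term(m=-1) = -0.016750+0.040925i   from Y*(Ω₁)=-0.110406-0.076118i, Y(Ω₂)=-0.070387-0.322149i
  term(m=+0) = -0.234813-0.000000i   from Y*(Ω₁)=-0.335762-0.000000i, Y(Ω₂)=+0.699344+0.000000i
  term(m=+1) = -0.016750-0.040925i   from Y*(Ω₁)=+0.110406-0.076118i, Y(Ω₂)=+0.070387-0.322149i
  term(m=+2) = -0.015153+0.014900i   from Y*(Ω₁)=+0.109614-0.288068i, Y(Ω₂)=-0.062665-0.028756i
  term(m=+3) = -0.002992-0.001284i   from Y*(Ω₁)=+0.092773+0.379100i, Y(Ω₂)=-0.005018+0.006665i
  term(m=+4) = +0.000002-0.000109i   from Y*(Ω₁)=-0.142576-0.126875i, Y(Ω₂)=+0.000371+0.000431i
Total Σ_m = -0.304599+0.000000i. Multiply by 1.396263: -0.425301+0.000000i. P_4(cos γ) = -0.425301

Legendre polynomial (addition theorem), -0.425301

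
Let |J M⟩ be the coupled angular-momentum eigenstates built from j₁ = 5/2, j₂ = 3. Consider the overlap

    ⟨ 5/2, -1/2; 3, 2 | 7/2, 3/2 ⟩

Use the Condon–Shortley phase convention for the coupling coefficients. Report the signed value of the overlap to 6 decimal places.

√[8·2!3!4!/10! · 2!3!5!1!5!2!] = √(1536/7)
  +(−1)^1/∏(1,1,2,4,1,0)! = -1/48  (running -1/48)
  +(−1)^2/∏(2,0,1,3,2,1)! = 1/24  (running 1/48)
⟨..|..⟩ = √(1536/7)·(1/48) = +0.308607

+√(2/21) = +0.308607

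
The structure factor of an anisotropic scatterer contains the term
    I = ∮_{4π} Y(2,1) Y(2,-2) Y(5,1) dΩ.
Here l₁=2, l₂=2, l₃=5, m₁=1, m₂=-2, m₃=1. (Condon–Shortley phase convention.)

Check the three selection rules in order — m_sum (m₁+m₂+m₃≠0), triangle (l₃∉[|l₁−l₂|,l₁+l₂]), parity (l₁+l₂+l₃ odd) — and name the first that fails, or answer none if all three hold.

triangle

m₁+m₂+m₃ = 1 − 2 + 1 = 0  ✓
triangle: need |l₁−l₂| ≤ l₃ ≤ l₁+l₂ = [0,4]; l₃=5 is outside  ✗
parity: l₁+l₂+l₃ = 9 is odd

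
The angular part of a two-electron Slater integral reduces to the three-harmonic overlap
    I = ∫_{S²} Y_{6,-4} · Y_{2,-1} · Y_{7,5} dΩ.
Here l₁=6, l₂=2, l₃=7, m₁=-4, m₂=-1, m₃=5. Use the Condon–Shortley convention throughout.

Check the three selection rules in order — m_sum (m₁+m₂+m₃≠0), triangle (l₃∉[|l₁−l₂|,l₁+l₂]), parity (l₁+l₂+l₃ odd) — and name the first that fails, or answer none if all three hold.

parity

Σmᵢ = 0  ✓
l₃∈[|l₁−l₂|,l₁+l₂]=[4,8], have l₃=7  ✓
Σlᵢ = 15 ⇒ odd  ✗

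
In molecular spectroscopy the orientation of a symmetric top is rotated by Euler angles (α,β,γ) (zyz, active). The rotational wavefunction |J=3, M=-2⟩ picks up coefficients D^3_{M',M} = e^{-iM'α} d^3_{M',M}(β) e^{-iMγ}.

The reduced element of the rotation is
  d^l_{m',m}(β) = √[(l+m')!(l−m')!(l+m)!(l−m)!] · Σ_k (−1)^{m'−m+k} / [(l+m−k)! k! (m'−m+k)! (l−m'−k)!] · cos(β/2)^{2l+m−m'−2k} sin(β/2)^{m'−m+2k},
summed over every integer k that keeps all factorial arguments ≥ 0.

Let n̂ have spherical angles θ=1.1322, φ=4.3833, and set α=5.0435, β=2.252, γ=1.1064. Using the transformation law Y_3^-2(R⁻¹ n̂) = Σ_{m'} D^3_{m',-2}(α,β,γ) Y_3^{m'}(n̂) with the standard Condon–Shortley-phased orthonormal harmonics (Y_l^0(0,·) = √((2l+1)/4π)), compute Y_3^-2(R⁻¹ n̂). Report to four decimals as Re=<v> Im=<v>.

Re=0.1513 Im=0.2236

Need the full column D^3_{m',-2} for m'=−3..3 at α=5.0435, β=2.2520, γ=1.1064.
cos(β/2)=0.430274, sin(β/2)=0.902698
d^3_{-3,-2}: single k=1 term ⇒ +0.032609;  D = +0.002103-0.032542i
d^3_{-2,-2}: k∈[0..1] ⇒ +0.006346 -0.139648 = -0.133303;  D = -0.128595+0.035115i
d^3_{-1,-2}: k∈[0..1] ⇒ -0.042099 +0.370590 = +0.328491;  D = +0.184851+0.271545i
d^3_{0,-2}: k∈[0..1] ⇒ +0.152977 -0.673320 = -0.520343;  D = +0.311582-0.416741i
d^3_{1,-2}: k∈[0..1] ⇒ -0.370590 +0.815564 = +0.444975;  D = -0.423643-0.136122i
d^3_{2,-2}: k∈[0..1] ⇒ +0.614654 -0.541073 = +0.073581;  D = -0.001488-0.073566i
d^3_{3,-2}: single k=0 term ⇒ -0.631734;  D = -0.593145+0.217409i
Y_3^{m'}(θ=1.1322,φ=4.3833) and Σ D·Y over m':
  (+0.0021-0.0325i)·(+0.2584-0.1706i)  (-0.1286+0.0351i)·(-0.2814-0.2176i)  (+0.1849+0.2715i)·(+0.0093-0.0272i)  (+0.3116-0.4167i)·(-0.3325+0.0000i)  (-0.4236-0.1361i)·(-0.0093-0.0272i)  (-0.0015-0.0736i)·(-0.2814+0.2176i)  (-0.5931+0.2174i)·(-0.2584-0.1706i)
Y_3^-2(R⁻¹ n̂) = +0.151322+0.223587i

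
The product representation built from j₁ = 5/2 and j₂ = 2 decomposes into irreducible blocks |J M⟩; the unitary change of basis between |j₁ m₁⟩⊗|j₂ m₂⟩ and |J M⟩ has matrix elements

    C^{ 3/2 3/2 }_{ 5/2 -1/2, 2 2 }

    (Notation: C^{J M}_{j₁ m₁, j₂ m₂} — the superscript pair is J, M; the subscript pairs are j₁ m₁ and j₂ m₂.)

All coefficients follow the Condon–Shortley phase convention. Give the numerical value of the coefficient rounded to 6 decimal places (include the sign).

j₁+j₂−J=3  J+j₁−j₂=2  J−j₁+j₂=1  j₁+j₂+J+1=7
(j₁±m₁, j₂±m₂, J±M) = (2,3,4,0,3,0)
P² = 576/35
sum k=3..3:
  [3] −1/12 = -1/12
S = -1/12
C² = P²·S² = 4/35 ; C = -0.338062

−√(4/35) = -0.338062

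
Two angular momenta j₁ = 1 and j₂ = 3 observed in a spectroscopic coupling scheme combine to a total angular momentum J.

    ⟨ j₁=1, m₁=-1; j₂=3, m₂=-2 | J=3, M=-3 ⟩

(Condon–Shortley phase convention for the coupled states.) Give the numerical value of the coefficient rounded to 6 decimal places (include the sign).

triangle: 1!×1!×5!/8! = 120/40320
(j±m)!: 0!×2!×1!×5!×0!×6! = 172800
prefactor² = (2J+1)×Δ×N² = 3600
  k=1: −1/(1!×0!×1!×0!×0!×5!) = -1/120
Σ = -1/120  ⇒  CG² = 3600×(-1/120)² = 1/4
CG = −√(1/4) = -0.500000

−√(1/4) = -0.500000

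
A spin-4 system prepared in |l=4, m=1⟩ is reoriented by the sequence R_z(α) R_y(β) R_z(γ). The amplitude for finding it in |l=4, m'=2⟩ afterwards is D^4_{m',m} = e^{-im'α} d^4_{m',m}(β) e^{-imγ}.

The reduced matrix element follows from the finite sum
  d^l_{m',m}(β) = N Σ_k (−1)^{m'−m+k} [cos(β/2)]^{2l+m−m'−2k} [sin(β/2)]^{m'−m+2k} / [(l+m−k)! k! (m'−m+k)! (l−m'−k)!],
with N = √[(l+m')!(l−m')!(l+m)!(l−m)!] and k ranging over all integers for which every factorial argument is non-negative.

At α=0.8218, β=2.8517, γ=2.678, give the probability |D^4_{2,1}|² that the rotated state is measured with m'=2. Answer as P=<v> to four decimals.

First d^4_{2,1}(β=2.8517), then the phase factors e^{-i(2)α} and e^{-i(1)γ}:
Half-angle: c=0.144439, s=0.989514. N=√(720·2·120·6)=1018.233765
Admissible k: 0..2 (factorial args all ≥0)
  k=0: (−1)^1·1018.2338/(240)·0.1444^7·0.9895^1 = -0.000006
  k=1: (−1)^2·1018.2338/(48)·0.1444^5·0.9895^3 = +0.001292
  k=2: (−1)^3·1018.2338/(72)·0.1444^3·0.9895^5 = -0.040428
d^4_{2,1}(2.8517) = -0.000006 +0.001292 -0.040428 = -0.039141
|D^4_{2,1}|² = |d^4_{2,1}(β)|² = (-0.039141)² = 0.001532 (the z-rotation phases have unit modulus)

P=0.0015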